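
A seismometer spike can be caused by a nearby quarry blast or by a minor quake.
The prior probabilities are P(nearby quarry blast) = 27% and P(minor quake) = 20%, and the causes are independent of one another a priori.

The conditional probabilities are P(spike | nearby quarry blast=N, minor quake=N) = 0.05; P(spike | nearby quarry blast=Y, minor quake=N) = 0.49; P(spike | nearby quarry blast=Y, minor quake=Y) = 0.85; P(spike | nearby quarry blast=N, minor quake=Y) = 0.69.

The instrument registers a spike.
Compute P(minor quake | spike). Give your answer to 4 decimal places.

P(minor quake | spike) ≈ 0.5206

P(spike) = 0.05×0.73×0.8 + 0.69×0.73×0.2 + 0.49×0.27×0.8 + 0.85×0.27×0.2 = 0.029200 + 0.100740 + 0.105840 + 0.045900 = 0.281680
Restricting to configurations with minor quake present: 0.100740 + 0.045900 = 0.146640.
Hence the posterior is 0.146640/0.281680 ≈ 0.5206.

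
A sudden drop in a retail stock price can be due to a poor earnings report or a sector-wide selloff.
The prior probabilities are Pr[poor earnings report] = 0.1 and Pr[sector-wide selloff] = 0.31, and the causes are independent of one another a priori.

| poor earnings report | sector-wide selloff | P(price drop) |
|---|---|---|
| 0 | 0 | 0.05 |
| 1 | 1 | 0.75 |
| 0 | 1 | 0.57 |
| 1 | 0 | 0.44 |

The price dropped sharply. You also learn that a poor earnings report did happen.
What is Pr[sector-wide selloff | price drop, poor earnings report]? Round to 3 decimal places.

Pr[sector-wide selloff | price drop, poor earnings report] ≈ 0.434

Enumerate both values of sector-wide selloff and weight by the priors:
  P(price drop | poor earnings report) = 0.44*0.69 + 0.75*0.31
        = 0.303600 + 0.232500 = 0.536100
Configurations with sector-wide selloff contribute 0.232500, so
  P(sector-wide selloff | price drop, poor earnings report) = 0.232500 / 0.536100 ≈ 0.434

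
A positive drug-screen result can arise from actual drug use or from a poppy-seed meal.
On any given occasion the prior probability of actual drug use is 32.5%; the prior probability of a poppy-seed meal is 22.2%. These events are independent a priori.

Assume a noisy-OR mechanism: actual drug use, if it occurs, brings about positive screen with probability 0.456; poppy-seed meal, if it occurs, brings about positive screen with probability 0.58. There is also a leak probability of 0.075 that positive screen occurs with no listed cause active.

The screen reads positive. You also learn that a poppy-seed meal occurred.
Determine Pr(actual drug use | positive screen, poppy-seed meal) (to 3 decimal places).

Pr(actual drug use | positive screen, poppy-seed meal) ≈ 0.383

Under noisy-OR, P(positive screen | causes) = 1 − (1−0.075)·∏(1−qᵢ) over the active causes.
P(positive screen | poppy-seed meal) = 0.6115×0.675 + 0.788656×0.325 = 0.412763 + 0.256313 = 0.669076
Of this, 0.256313 comes from 0.788656×0.325 (the actual drug use=true cases).
Hence the posterior is 0.256313/0.669076 ≈ 0.383.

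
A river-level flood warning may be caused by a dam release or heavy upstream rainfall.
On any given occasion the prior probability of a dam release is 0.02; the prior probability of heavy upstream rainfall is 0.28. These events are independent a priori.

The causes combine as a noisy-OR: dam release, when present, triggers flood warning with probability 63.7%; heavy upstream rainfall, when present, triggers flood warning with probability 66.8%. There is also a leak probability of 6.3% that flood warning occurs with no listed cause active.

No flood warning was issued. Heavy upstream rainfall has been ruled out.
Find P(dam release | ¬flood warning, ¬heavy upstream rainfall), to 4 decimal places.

P(dam release | ¬flood warning, ¬heavy upstream rainfall) ≈ 0.0074

Under noisy-OR, P(flood warning | causes) = 1 − (1−0.063)·∏(1−qᵢ) over the active causes.
For the numerator, keep only dam release=true terms: 0.340131*0.02 = 0.006803
Normalizer over all consistent configurations: 0.937*0.98 + 0.340131*0.02 = 0.925063
Posterior = 0.006803 / 0.925063 ≈ 0.0074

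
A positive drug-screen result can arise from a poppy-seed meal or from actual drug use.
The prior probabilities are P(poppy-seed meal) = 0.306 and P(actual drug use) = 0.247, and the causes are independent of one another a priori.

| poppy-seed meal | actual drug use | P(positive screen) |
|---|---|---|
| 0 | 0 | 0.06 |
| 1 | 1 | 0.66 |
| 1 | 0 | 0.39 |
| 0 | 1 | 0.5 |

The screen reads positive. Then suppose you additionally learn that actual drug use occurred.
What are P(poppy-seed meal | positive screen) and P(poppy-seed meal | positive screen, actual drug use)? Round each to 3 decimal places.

Numerator (weight on configurations with poppy-seed meal): 0.089863 + 0.049884 = 0.139747
Denominator P(positive screen): 0.06*0.694*0.753 + 0.5*0.694*0.247 + 0.39*0.306*0.753 + 0.66*0.306*0.247 = 0.256811
P(poppy-seed meal | positive screen) = 0.139747/0.256811 ≈ 0.544

Now condition on the additional information:
Weight on poppy-seed meal=true, given the evidence: 0.66·0.306 = 0.201960
Normalizer over all consistent configurations: 0.5·0.694 + 0.66·0.306 = 0.548960
P(poppy-seed meal | positive screen, actual drug use) = 0.201960/0.548960 ≈ 0.368

P(poppy-seed meal | positive screen) ≈ 0.544; P(poppy-seed meal | positive screen, actual drug use) ≈ 0.368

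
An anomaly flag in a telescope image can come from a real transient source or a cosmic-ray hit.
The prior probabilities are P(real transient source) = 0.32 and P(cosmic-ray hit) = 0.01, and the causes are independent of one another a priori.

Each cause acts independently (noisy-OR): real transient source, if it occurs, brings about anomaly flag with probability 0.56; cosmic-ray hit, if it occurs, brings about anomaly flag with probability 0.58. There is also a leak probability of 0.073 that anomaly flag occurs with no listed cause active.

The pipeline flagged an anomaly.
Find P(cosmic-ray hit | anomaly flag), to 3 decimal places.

Under noisy-OR, P(anomaly flag | causes) = 1 − (1−0.073)·∏(1−qᵢ) over the active causes.
By total probability over the 4 (real transient source, cosmic-ray hit) configurations:
  P(anomaly flag) = 0.073×0.68×0.99 + 0.61066×0.68×0.01 + 0.59212×0.32×0.99 + 0.82869×0.32×0.01
        = 0.049144 + 0.004152 + 0.187584 + 0.002652 = 0.243532
Keeping only the cosmic-ray hit-present terms gives 0.006804, so
  P(cosmic-ray hit | anomaly flag) = 0.006804 / 0.243532 ≈ 0.028

P(cosmic-ray hit | anomaly flag) ≈ 0.028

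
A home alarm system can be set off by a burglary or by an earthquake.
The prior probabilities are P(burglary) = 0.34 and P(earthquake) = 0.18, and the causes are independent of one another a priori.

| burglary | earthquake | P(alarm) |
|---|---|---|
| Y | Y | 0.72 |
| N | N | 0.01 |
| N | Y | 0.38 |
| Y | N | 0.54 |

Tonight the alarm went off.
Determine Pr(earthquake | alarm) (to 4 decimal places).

P(alarm) = 0.01*0.66*0.82 + 0.38*0.66*0.18 + 0.54*0.34*0.82 + 0.72*0.34*0.18 = 0.005412 + 0.045144 + 0.150552 + 0.044064 = 0.245172
The earthquake-present share is 0.045144 + 0.044064 = 0.089208.
So P(earthquake | alarm) = 0.089208/0.245172 ≈ 0.3639.

Pr(earthquake | alarm) ≈ 0.3639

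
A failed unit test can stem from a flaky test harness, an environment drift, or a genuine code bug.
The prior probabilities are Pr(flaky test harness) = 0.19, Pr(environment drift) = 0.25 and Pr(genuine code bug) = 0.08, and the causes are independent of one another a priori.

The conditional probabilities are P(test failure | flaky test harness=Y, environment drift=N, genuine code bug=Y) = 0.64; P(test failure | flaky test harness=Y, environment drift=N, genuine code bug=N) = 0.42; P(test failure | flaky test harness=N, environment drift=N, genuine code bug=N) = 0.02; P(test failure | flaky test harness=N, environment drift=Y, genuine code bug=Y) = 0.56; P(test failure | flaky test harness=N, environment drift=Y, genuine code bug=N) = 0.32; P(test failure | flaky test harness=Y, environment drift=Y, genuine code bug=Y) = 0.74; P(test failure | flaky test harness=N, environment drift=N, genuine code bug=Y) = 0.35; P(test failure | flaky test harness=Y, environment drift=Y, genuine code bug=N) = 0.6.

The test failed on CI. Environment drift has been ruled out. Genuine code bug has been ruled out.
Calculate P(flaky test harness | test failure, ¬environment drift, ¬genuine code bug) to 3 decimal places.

Enumerate both values of flaky test harness and weight by the priors:
  P(test failure | ¬environment drift, ¬genuine code bug) = 0.02·0.81 + 0.42·0.19
        = 0.016200 + 0.079800 = 0.096000
The terms with flaky test harness present sum to 0.079800, so
  P(flaky test harness | test failure, ¬environment drift, ¬genuine code bug) = 0.079800 / 0.096000 ≈ 0.831

P(flaky test harness | test failure, ¬environment drift, ¬genuine code bug) ≈ 0.831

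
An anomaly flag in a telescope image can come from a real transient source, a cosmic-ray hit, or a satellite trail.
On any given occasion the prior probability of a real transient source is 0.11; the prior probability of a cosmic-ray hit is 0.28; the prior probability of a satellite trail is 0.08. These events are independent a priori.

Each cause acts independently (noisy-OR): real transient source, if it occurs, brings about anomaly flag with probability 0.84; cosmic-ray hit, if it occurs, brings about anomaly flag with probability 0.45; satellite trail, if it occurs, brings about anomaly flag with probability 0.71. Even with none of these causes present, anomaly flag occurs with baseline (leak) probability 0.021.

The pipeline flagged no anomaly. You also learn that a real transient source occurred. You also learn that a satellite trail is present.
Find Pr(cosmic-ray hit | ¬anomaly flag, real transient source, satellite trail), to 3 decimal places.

Pr(cosmic-ray hit | ¬anomaly flag, real transient source, satellite trail) ≈ 0.176

Under noisy-OR, P(anomaly flag | causes) = 1 − (1−0.021)·∏(1−qᵢ) over the active causes.
Sum P(¬anomaly flag|·) weighted by the priors over both values of cosmic-ray hit:
  P(¬anomaly flag | real transient source, satellite trail) = 0.045426×0.72 + 0.024984×0.28
        = 0.032707 + 0.006996 = 0.039703
The terms with cosmic-ray hit present sum to 0.006996, so
  P(cosmic-ray hit | ¬anomaly flag, real transient source, satellite trail) = 0.006996 / 0.039703 ≈ 0.176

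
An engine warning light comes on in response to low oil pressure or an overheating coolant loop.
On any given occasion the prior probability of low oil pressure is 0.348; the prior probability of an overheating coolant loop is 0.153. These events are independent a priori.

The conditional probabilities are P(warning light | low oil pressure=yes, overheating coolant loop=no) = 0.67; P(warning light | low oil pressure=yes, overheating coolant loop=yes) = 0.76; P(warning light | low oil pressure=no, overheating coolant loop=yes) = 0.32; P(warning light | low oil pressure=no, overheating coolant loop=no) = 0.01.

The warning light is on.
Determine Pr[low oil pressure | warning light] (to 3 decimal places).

Pr[low oil pressure | warning light] ≈ 0.864

For the numerator, keep only low oil pressure=true terms: 0.197487 + 0.040465 = 0.237952
Normalizer over all consistent configurations: 0.01×0.652×0.847 + 0.32×0.652×0.153 + 0.67×0.348×0.847 + 0.76×0.348×0.153 = 0.275396
P(low oil pressure | warning light) = 0.237952/0.275396 ≈ 0.864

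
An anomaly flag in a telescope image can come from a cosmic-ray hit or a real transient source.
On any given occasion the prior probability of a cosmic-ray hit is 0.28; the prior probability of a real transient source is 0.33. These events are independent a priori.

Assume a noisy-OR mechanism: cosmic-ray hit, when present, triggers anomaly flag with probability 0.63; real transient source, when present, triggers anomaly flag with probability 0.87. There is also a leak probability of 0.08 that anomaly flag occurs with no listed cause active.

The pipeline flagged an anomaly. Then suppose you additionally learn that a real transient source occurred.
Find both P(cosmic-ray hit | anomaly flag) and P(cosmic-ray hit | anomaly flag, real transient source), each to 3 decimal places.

P(cosmic-ray hit | anomaly flag) ≈ 0.461; P(cosmic-ray hit | anomaly flag, real transient source) ≈ 0.297

Under noisy-OR, P(anomaly flag | causes) = 1 − (1−0.08)·∏(1−qᵢ) over the active causes.
Numerator (weight on configurations with cosmic-ray hit): 0.123741 + 0.088311 = 0.212052
The normalizing constant is 0.08·0.72·0.67 + 0.8804·0.72·0.33 + 0.6596·0.28·0.67 + 0.955748·0.28·0.33 = 0.459827
P(cosmic-ray hit | anomaly flag) = 0.212052/0.459827 ≈ 0.461

Now condition on the additional information:
P(anomaly flag | real transient source) = 0.8804*0.72 + 0.955748*0.28 = 0.633888 + 0.267609 = 0.901497
Of this, 0.267609 comes from 0.955748*0.28 (the cosmic-ray hit=true cases).
P(cosmic-ray hit | anomaly flag, real transient source) = 0.267609 / 0.901497 ≈ 0.297
This is intercausal reasoning (explaining away): once real transient source accounts for the anomaly flag, cosmic-ray hit becomes less likely.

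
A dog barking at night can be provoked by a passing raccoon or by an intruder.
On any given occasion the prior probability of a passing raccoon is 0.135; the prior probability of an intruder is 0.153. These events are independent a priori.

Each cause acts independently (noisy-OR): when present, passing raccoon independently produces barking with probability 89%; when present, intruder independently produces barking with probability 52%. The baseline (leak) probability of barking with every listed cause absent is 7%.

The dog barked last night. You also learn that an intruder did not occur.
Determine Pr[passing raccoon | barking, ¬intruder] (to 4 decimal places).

Pr[passing raccoon | barking, ¬intruder] ≈ 0.6668

Under noisy-OR, P(barking | causes) = 1 − (1−0.07)·∏(1−qᵢ) over the active causes.
Sum P(barking|·) weighted by the priors over both values of passing raccoon:
  P(barking | ¬intruder) = 0.07·0.865 + 0.8977·0.135
        = 0.060550 + 0.121190 = 0.181740
Configurations with passing raccoon contribute 0.121190, so
  P(passing raccoon | barking, ¬intruder) = 0.121190 / 0.181740 ≈ 0.6668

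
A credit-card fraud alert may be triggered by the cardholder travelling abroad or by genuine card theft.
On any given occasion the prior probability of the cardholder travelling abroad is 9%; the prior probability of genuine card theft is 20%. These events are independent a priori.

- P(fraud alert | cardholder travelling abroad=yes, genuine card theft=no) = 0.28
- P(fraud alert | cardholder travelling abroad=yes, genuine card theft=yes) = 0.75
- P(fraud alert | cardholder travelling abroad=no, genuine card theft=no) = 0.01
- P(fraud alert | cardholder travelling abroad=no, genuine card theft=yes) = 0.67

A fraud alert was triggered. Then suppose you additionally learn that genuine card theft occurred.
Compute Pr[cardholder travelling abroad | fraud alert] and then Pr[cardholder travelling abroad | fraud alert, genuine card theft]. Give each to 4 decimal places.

Enumerate the 4 (cardholder travelling abroad, genuine card theft) configurations and weight by the priors:
  P(fraud alert) = 0.01*0.91*0.8 + 0.67*0.91*0.2 + 0.28*0.09*0.8 + 0.75*0.09*0.2
        = 0.007280 + 0.121940 + 0.020160 + 0.013500 = 0.162880
Configurations with cardholder travelling abroad contribute 0.033660, so
  P(cardholder travelling abroad | fraud alert) = 0.033660 / 0.162880 ≈ 0.2067

With the extra evidence:
By total probability over both values of cardholder travelling abroad:
  P(fraud alert | genuine card theft) = 0.67·0.91 + 0.75·0.09
        = 0.609700 + 0.067500 = 0.677200
Configurations with cardholder travelling abroad contribute 0.067500, so
  P(cardholder travelling abroad | fraud alert, genuine card theft) = 0.067500 / 0.677200 ≈ 0.0997
This is intercausal reasoning (explaining away): once genuine card theft accounts for the fraud alert, cardholder travelling abroad becomes less likely.

Pr[cardholder travelling abroad | fraud alert] ≈ 0.2067; Pr[cardholder travelling abroad | fraud alert, genuine card theft] ≈ 0.0997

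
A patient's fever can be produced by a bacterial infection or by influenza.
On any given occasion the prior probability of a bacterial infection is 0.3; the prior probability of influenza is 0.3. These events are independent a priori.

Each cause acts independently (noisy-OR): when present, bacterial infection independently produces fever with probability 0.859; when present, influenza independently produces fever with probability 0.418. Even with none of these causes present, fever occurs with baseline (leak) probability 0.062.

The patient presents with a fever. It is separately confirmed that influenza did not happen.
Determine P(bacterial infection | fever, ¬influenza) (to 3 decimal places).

P(bacterial infection | fever, ¬influenza) ≈ 0.857

Under noisy-OR, P(fever | causes) = 1 − (1−0.062)·∏(1−qᵢ) over the active causes.
Enumerate both values of bacterial infection and weight by the priors:
  P(fever | ¬influenza) = 0.062*0.7 + 0.867742*0.3
        = 0.043400 + 0.260323 = 0.303723
Configurations with bacterial infection contribute 0.260323, so
  P(bacterial infection | fever, ¬influenza) = 0.260323 / 0.303723 ≈ 0.857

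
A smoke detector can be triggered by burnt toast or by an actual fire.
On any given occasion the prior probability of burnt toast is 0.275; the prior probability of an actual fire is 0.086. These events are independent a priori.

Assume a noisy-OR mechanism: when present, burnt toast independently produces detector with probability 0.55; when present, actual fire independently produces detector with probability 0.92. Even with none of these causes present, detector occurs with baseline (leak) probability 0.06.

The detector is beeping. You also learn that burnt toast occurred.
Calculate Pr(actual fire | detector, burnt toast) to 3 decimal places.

Pr(actual fire | detector, burnt toast) ≈ 0.136

Under noisy-OR, P(detector | causes) = 1 − (1−0.06)·∏(1−qᵢ) over the active causes.
P(detector | burnt toast) = 0.577·0.914 + 0.96616·0.086 = 0.527378 + 0.083090 = 0.610468
Of this, 0.083090 comes from 0.96616·0.086 (the actual fire=true cases).
P(actual fire | detector, burnt toast) = 0.083090 / 0.610468 ≈ 0.136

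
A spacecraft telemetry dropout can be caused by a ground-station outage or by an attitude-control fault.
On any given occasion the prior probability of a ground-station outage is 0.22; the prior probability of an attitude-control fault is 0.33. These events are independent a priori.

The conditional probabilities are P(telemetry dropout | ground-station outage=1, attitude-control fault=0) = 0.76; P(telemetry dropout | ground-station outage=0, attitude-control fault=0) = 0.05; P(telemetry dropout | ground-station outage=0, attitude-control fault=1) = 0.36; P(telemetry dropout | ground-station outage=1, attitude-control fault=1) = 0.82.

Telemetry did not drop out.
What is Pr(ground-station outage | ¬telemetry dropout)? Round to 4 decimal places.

P(¬telemetry dropout) = 0.95*0.78*0.67 + 0.64*0.78*0.33 + 0.24*0.22*0.67 + 0.18*0.22*0.33 = 0.496470 + 0.164736 + 0.035376 + 0.013068 = 0.709650
Of this, 0.048444 comes from 0.035376 + 0.013068 (the ground-station outage=true cases).
So P(ground-station outage | ¬telemetry dropout) = 0.048444/0.709650 ≈ 0.0683.

Pr(ground-station outage | ¬telemetry dropout) ≈ 0.0683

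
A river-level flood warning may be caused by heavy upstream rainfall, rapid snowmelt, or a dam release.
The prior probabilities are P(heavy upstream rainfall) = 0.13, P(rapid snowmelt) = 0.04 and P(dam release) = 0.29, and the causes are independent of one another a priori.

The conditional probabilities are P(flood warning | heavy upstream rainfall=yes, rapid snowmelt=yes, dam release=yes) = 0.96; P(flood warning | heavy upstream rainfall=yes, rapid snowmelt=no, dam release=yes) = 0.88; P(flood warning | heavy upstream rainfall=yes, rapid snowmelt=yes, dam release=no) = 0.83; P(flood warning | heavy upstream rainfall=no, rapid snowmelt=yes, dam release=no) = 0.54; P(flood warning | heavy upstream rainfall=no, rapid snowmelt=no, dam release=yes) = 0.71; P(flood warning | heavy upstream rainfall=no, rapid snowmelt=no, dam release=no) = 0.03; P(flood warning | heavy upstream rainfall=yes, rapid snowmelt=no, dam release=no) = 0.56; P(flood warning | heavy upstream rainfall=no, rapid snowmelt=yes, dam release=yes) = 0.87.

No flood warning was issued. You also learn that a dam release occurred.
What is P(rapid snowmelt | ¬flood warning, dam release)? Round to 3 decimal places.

P(rapid snowmelt | ¬flood warning, dam release) ≈ 0.018

Numerator (weight on configurations with rapid snowmelt): 0.004524 + 0.000208 = 0.004732
Denominator P(¬flood warning | dam release): 0.29*0.87*0.96 + 0.13*0.87*0.04 + 0.12*0.13*0.96 + 0.04*0.13*0.04 = 0.261916
Posterior = 0.004732 / 0.261916 ≈ 0.018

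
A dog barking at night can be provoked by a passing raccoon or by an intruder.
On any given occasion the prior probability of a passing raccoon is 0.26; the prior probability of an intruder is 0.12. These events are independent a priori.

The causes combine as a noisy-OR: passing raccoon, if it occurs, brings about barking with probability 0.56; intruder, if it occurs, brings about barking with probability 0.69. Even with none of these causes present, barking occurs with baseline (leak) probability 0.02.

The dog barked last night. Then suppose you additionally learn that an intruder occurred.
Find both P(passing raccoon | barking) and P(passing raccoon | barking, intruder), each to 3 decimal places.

P(passing raccoon | barking) ≈ 0.677; P(passing raccoon | barking, intruder) ≈ 0.304

Under noisy-OR, P(barking | causes) = 1 − (1−0.02)·∏(1−qᵢ) over the active causes.
By total probability over the 4 (passing raccoon, intruder) configurations:
  P(barking) = 0.02*0.74*0.88 + 0.6962*0.74*0.12 + 0.5688*0.26*0.88 + 0.866328*0.26*0.12
        = 0.013024 + 0.061823 + 0.130141 + 0.027029 = 0.232017
Configurations with passing raccoon contribute 0.157170, so
  P(passing raccoon | barking) = 0.157170 / 0.232017 ≈ 0.677

Now condition on the additional information:
Weight on passing raccoon=true, given the evidence: 0.866328·0.26 = 0.225245
Denominator P(barking | intruder): 0.6962·0.74 + 0.866328·0.26 = 0.740433
P(passing raccoon | barking, intruder) = 0.225245/0.740433 ≈ 0.304
— intruder explains away the evidence for passing raccoon.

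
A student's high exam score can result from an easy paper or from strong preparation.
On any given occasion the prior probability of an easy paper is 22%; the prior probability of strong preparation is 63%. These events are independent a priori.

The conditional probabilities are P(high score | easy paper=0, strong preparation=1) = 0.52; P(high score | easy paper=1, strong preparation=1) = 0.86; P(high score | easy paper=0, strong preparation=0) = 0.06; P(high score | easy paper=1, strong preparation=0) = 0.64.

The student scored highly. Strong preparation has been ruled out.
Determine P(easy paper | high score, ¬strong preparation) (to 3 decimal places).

P(high score | ¬strong preparation) = 0.06·0.78 + 0.64·0.22 = 0.046800 + 0.140800 = 0.187600
Restricting to configurations with easy paper present: 0.64·0.22 = 0.140800.
So P(easy paper | high score, ¬strong preparation) = 0.140800/0.187600 ≈ 0.751.

P(easy paper | high score, ¬strong preparation) ≈ 0.751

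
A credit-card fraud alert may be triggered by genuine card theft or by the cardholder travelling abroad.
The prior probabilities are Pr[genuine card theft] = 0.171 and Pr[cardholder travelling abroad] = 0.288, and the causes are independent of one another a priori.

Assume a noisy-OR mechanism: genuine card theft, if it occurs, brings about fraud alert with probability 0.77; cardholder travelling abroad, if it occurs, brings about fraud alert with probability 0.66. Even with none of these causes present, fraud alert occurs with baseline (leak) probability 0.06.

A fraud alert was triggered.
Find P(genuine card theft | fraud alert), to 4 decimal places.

Under noisy-OR, P(fraud alert | causes) = 1 − (1−0.06)·∏(1−qᵢ) over the active causes.
Weight on genuine card theft=true, given the evidence: 0.095429 + 0.045628 = 0.141057
Normalizer over all consistent configurations: 0.06·0.829·0.712 + 0.6804·0.829·0.288 + 0.7838·0.171·0.712 + 0.926492·0.171·0.288 = 0.338919
P(genuine card theft | fraud alert) = 0.141057/0.338919 ≈ 0.4162

P(genuine card theft | fraud alert) ≈ 0.4162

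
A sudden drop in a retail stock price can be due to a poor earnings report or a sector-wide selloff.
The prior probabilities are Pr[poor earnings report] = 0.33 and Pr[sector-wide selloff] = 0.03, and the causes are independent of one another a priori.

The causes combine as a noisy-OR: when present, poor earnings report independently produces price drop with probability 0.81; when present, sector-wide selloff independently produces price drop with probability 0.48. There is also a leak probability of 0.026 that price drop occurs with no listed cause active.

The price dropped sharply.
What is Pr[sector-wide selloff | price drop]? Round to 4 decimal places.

Under noisy-OR, P(price drop | causes) = 1 − (1−0.026)·∏(1−qᵢ) over the active causes.
P(price drop) = 0.026×0.67×0.97 + 0.49352×0.67×0.03 + 0.81494×0.33×0.97 + 0.903769×0.33×0.03 = 0.016897 + 0.009920 + 0.260862 + 0.008947 = 0.296626
Restricting to configurations with sector-wide selloff present: 0.009920 + 0.008947 = 0.018867.
P(sector-wide selloff | price drop) = 0.018867 / 0.296626 ≈ 0.0636

Pr[sector-wide selloff | price drop] ≈ 0.0636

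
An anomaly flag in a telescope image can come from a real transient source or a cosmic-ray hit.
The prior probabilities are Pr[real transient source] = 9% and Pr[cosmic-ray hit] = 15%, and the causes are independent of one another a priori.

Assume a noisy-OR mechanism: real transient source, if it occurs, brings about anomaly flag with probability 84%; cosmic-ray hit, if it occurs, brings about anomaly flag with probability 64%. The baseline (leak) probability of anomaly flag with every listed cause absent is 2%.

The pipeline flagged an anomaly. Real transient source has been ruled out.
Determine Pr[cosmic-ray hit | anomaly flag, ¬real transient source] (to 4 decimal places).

Under noisy-OR, P(anomaly flag | causes) = 1 − (1−0.02)·∏(1−qᵢ) over the active causes.
By total probability over both values of cosmic-ray hit:
  P(anomaly flag | ¬real transient source) = 0.02*0.85 + 0.6472*0.15
        = 0.017000 + 0.097080 = 0.114080
Configurations with cosmic-ray hit contribute 0.097080, so
  P(cosmic-ray hit | anomaly flag, ¬real transient source) = 0.097080 / 0.114080 ≈ 0.8510

Pr[cosmic-ray hit | anomaly flag, ¬real transient source] ≈ 0.8510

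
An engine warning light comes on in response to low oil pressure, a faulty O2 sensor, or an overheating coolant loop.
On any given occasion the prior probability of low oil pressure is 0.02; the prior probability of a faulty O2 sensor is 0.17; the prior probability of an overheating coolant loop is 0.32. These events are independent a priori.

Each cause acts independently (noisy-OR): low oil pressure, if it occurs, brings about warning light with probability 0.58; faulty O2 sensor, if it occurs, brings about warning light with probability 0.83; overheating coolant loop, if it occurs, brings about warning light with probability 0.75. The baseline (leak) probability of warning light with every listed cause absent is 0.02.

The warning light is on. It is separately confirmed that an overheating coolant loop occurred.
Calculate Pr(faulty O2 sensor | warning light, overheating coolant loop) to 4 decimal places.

Under noisy-OR, P(warning light | causes) = 1 − (1−0.02)·∏(1−qᵢ) over the active causes.
P(warning light | overheating coolant loop) = 0.755·0.98·0.83 + 0.95835·0.98·0.17 + 0.8971·0.02·0.83 + 0.982507·0.02·0.17 = 0.614117 + 0.159661 + 0.014892 + 0.003341 = 0.792011
Restricting to configurations with faulty O2 sensor present: 0.159661 + 0.003341 = 0.163002.
P(faulty O2 sensor | warning light, overheating coolant loop) = 0.163002 / 0.792011 ≈ 0.2058

Pr(faulty O2 sensor | warning light, overheating coolant loop) ≈ 0.2058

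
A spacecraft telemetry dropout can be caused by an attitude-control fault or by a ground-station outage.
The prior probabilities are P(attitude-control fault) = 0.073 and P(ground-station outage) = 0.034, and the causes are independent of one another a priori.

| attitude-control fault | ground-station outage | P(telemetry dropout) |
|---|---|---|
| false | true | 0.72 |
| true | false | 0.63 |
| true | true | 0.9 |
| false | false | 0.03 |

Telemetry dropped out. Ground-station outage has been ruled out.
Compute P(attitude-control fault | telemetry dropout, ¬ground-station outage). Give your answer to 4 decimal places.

P(telemetry dropout | ¬ground-station outage) = 0.03·0.927 + 0.63·0.073 = 0.027810 + 0.045990 = 0.073800
Of this, 0.045990 comes from 0.63·0.073 (the attitude-control fault=true cases).
P(attitude-control fault | telemetry dropout, ¬ground-station outage) = 0.045990 / 0.073800 ≈ 0.6232

P(attitude-control fault | telemetry dropout, ¬ground-station outage) ≈ 0.6232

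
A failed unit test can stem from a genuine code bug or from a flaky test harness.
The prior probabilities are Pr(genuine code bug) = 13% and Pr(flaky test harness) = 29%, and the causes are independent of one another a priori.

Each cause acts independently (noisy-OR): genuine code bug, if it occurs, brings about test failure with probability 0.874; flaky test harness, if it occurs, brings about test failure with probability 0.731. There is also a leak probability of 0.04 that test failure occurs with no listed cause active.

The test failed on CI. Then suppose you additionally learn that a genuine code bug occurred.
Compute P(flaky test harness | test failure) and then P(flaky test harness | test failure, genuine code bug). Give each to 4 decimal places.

Under noisy-OR, P(test failure | causes) = 1 − (1−0.04)·∏(1−qᵢ) over the active causes.
P(test failure) = 0.04*0.87*0.71 + 0.74176*0.87*0.29 + 0.87904*0.13*0.71 + 0.967462*0.13*0.29 = 0.024708 + 0.187146 + 0.081135 + 0.036473 = 0.329462
Of this, 0.223619 comes from 0.187146 + 0.036473 (the flaky test harness=true cases).
P(flaky test harness | test failure) = 0.223619 / 0.329462 ≈ 0.6787

Now condition on the additional information:
By total probability over both values of flaky test harness:
  P(test failure | genuine code bug) = 0.87904·0.71 + 0.967462·0.29
        = 0.624118 + 0.280564 = 0.904682
Keeping only the flaky test harness-present terms gives 0.280564, so
  P(flaky test harness | test failure, genuine code bug) = 0.280564 / 0.904682 ≈ 0.3101

P(flaky test harness | test failure) ≈ 0.6787; P(flaky test harness | test failure, genuine code bug) ≈ 0.3101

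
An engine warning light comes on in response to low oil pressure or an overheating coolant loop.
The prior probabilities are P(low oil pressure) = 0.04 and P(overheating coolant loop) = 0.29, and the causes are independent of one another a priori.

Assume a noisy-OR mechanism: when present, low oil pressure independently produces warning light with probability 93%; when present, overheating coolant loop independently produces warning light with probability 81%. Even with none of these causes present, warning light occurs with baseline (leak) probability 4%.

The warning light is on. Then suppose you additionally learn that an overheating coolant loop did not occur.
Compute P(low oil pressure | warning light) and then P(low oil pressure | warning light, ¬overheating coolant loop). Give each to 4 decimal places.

Under noisy-OR, P(warning light | causes) = 1 − (1−0.04)·∏(1−qᵢ) over the active causes.
Weight on low oil pressure=true, given the evidence: 0.026492 + 0.011452 = 0.037944
Normalizer over all consistent configurations: 0.04·0.96·0.71 + 0.8176·0.96·0.29 + 0.9328·0.04·0.71 + 0.987232·0.04·0.29 = 0.292828
Posterior = 0.037944 / 0.292828 ≈ 0.1296

Now also conditioning on overheating coolant loop≠true:
P(warning light | ¬overheating coolant loop) = 0.04×0.96 + 0.9328×0.04 = 0.038400 + 0.037312 = 0.075712
The low oil pressure-present share is 0.9328×0.04 = 0.037312.
So P(low oil pressure | warning light, ¬overheating coolant loop) = 0.037312/0.075712 ≈ 0.4928.
Ruling out overheating coolant loop raises the posterior on low oil pressure — the flip side of explaining away.

P(low oil pressure | warning light) ≈ 0.1296; P(low oil pressure | warning light, ¬overheating coolant loop) ≈ 0.4928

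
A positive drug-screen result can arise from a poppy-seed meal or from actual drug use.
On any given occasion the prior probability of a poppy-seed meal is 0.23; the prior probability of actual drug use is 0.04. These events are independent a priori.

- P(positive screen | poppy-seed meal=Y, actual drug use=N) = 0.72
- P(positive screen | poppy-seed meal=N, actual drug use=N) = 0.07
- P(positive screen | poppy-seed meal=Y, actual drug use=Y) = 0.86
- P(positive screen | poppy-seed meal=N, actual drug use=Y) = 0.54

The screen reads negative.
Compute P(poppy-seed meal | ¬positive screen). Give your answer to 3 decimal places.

By total probability over the 4 (poppy-seed meal, actual drug use) configurations:
  P(¬positive screen) = 0.93×0.77×0.96 + 0.46×0.77×0.04 + 0.28×0.23×0.96 + 0.14×0.23×0.04
        = 0.687456 + 0.014168 + 0.061824 + 0.001288 = 0.764736
Keeping only the poppy-seed meal-present terms gives 0.063112, so
  P(poppy-seed meal | ¬positive screen) = 0.063112 / 0.764736 ≈ 0.083

P(poppy-seed meal | ¬positive screen) ≈ 0.083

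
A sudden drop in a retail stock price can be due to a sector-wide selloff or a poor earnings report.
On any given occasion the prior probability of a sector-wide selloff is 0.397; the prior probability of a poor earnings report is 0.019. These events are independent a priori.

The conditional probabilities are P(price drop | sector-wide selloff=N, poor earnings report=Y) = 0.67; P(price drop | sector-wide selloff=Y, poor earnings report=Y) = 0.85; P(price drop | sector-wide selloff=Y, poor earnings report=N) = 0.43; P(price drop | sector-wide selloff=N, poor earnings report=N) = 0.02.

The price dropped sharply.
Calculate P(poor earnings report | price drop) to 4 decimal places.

P(poor earnings report | price drop) ≈ 0.0728

By total probability over the 4 (sector-wide selloff, poor earnings report) configurations:
  P(price drop) = 0.02×0.603×0.981 + 0.67×0.603×0.019 + 0.43×0.397×0.981 + 0.85×0.397×0.019
        = 0.011831 + 0.007676 + 0.167467 + 0.006412 = 0.193386
Keeping only the poor earnings report-present terms gives 0.014088, so
  P(poor earnings report | price drop) = 0.014088 / 0.193386 ≈ 0.0728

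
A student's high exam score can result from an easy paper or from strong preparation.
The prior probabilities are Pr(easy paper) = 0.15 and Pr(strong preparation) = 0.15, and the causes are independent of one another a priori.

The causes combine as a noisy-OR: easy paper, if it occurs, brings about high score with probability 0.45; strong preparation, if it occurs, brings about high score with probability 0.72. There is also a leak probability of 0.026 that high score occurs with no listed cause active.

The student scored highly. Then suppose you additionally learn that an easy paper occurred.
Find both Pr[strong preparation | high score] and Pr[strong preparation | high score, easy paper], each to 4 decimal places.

Under noisy-OR, P(high score | causes) = 1 − (1−0.026)·∏(1−qᵢ) over the active causes.
Sum P(high score|·) weighted by the priors over the 4 (easy paper, strong preparation) configurations:
  P(high score) = 0.026×0.85×0.85 + 0.72728×0.85×0.15 + 0.4643×0.15×0.85 + 0.850004×0.15×0.15
        = 0.018785 + 0.092728 + 0.059198 + 0.019125 = 0.189836
Keeping only the strong preparation-present terms gives 0.111853, so
  P(strong preparation | high score) = 0.111853 / 0.189836 ≈ 0.5892

Now also conditioning on easy paper=true:
For the numerator, keep only strong preparation=true terms: 0.850004·0.15 = 0.127501
Denominator P(high score | easy paper): 0.4643·0.85 + 0.850004·0.15 = 0.522156
Posterior = 0.127501 / 0.522156 ≈ 0.2442
— easy paper explains away the evidence for strong preparation.

Pr[strong preparation | high score] ≈ 0.5892; Pr[strong preparation | high score, easy paper] ≈ 0.2442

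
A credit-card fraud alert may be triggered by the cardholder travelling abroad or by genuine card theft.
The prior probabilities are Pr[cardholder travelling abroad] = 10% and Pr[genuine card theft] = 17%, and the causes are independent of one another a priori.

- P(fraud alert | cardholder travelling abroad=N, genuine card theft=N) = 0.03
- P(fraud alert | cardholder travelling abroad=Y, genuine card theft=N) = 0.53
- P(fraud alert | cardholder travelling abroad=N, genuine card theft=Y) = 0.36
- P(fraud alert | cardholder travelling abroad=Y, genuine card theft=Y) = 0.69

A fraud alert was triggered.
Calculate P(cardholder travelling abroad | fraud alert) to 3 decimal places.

P(cardholder travelling abroad | fraud alert) ≈ 0.418

Numerator (weight on configurations with cardholder travelling abroad): 0.043990 + 0.011730 = 0.055720
Denominator P(fraud alert): 0.03×0.9×0.83 + 0.36×0.9×0.17 + 0.53×0.1×0.83 + 0.69×0.1×0.17 = 0.133210
P(cardholder travelling abroad | fraud alert) = 0.055720/0.133210 ≈ 0.418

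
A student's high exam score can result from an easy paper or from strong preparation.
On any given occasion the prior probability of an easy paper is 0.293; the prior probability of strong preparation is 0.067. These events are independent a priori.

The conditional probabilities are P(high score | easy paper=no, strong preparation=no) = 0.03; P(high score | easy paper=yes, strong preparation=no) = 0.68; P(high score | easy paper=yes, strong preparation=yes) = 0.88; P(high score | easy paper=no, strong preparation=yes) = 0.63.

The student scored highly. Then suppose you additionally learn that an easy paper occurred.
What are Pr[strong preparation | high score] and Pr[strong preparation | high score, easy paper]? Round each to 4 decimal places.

Pr[strong preparation | high score] ≈ 0.1864; Pr[strong preparation | high score, easy paper] ≈ 0.0850

P(high score) = 0.03×0.707×0.933 + 0.63×0.707×0.067 + 0.68×0.293×0.933 + 0.88×0.293×0.067 = 0.019789 + 0.029842 + 0.185891 + 0.017275 = 0.252797
Of this, 0.047117 comes from 0.029842 + 0.017275 (the strong preparation=true cases).
So P(strong preparation | high score) = 0.047117/0.252797 ≈ 0.1864.

Now also conditioning on easy paper=true:
Sum P(high score|·) weighted by the priors over both values of strong preparation:
  P(high score | easy paper) = 0.68×0.933 + 0.88×0.067
        = 0.634440 + 0.058960 = 0.693400
Configurations with strong preparation contribute 0.058960, so
  P(strong preparation | high score, easy paper) = 0.058960 / 0.693400 ≈ 0.0850
Conditioning on easy paper lowers the posterior on strong preparation: the classic explaining-away effect in a common-effect structure.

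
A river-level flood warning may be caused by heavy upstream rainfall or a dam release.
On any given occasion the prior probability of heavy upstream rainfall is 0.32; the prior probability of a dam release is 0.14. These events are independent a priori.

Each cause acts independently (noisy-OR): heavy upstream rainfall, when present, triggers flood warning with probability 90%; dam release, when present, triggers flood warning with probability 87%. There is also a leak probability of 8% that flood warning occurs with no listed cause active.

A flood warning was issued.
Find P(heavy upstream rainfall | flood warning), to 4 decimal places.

P(heavy upstream rainfall | flood warning) ≈ 0.6925

Under noisy-OR, P(flood warning | causes) = 1 − (1−0.08)·∏(1−qᵢ) over the active causes.
P(flood warning) = 0.08·0.68·0.86 + 0.8804·0.68·0.14 + 0.908·0.32·0.86 + 0.98804·0.32·0.14 = 0.046784 + 0.083814 + 0.249882 + 0.044264 = 0.424744
Restricting to configurations with heavy upstream rainfall present: 0.249882 + 0.044264 = 0.294146.
So P(heavy upstream rainfall | flood warning) = 0.294146/0.424744 ≈ 0.6925.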